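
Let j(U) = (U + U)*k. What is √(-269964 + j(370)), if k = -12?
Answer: 2*I*√69711 ≈ 528.06*I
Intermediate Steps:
j(U) = -24*U (j(U) = (U + U)*(-12) = (2*U)*(-12) = -24*U)
√(-269964 + j(370)) = √(-269964 - 24*370) = √(-269964 - 8880) = √(-278844) = 2*I*√69711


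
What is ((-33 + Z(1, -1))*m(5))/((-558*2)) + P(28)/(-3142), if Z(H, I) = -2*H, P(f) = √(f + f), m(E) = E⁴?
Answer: 21875/1116 - √14/1571 ≈ 19.599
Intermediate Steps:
P(f) = √2*√f (P(f) = √(2*f) = √2*√f)
((-33 + Z(1, -1))*m(5))/((-558*2)) + P(28)/(-3142) = ((-33 - 2*1)*5⁴)/((-558*2)) + (√2*√28)/(-3142) = ((-33 - 2)*625)/(-1116) + (√2*(2*√7))*(-1/3142) = -35*625*(-1/1116) + (2*√14)*(-1/3142) = -21875*(-1/1116) - √14/1571 = 21875/1116 - √14/1571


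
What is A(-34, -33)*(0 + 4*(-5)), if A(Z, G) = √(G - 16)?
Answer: -140*I ≈ -140.0*I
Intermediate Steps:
A(Z, G) = √(-16 + G)
A(-34, -33)*(0 + 4*(-5)) = √(-16 - 33)*(0 + 4*(-5)) = √(-49)*(0 - 20) = (7*I)*(-20) = -140*I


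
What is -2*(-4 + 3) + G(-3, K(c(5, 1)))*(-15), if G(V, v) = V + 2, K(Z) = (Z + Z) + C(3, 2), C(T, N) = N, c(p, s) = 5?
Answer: 17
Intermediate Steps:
K(Z) = 2 + 2*Z (K(Z) = (Z + Z) + 2 = 2*Z + 2 = 2 + 2*Z)
G(V, v) = 2 + V
-2*(-4 + 3) + G(-3, K(c(5, 1)))*(-15) = -2*(-4 + 3) + (2 - 3)*(-15) = -2*(-1) - 1*(-15) = 2 + 15 = 17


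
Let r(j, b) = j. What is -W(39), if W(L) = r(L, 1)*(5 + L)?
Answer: -1716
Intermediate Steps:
W(L) = L*(5 + L)
-W(39) = -39*(5 + 39) = -39*44 = -1*1716 = -1716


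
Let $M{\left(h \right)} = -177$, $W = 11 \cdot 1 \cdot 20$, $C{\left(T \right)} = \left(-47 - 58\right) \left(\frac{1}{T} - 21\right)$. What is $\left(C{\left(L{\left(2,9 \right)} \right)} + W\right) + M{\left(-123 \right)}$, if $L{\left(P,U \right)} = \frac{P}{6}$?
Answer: $1933$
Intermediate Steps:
$L{\left(P,U \right)} = \frac{P}{6}$ ($L{\left(P,U \right)} = P \frac{1}{6} = \frac{P}{6}$)
$C{\left(T \right)} = 2205 - \frac{105}{T}$ ($C{\left(T \right)} = - 105 \left(-21 + \frac{1}{T}\right) = 2205 - \frac{105}{T}$)
$W = 220$ ($W = 11 \cdot 20 = 220$)
$\left(C{\left(L{\left(2,9 \right)} \right)} + W\right) + M{\left(-123 \right)} = \left(\left(2205 - \frac{105}{\frac{1}{6} \cdot 2}\right) + 220\right) - 177 = \left(\left(2205 - 105 \frac{1}{\frac{1}{3}}\right) + 220\right) - 177 = \left(\left(2205 - 315\right) + 220\right) - 177 = \left(1890 + 220\right) - 177 = 2110 - 177 = 1933$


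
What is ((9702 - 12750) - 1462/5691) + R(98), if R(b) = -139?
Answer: -18138679/5691 ≈ -3187.3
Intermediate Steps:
((9702 - 12750) - 1462/5691) + R(98) = ((9702 - 12750) - 1462/5691) - 139 = (-3048 - 1462*1/5691) - 139 = (-3048 - 1462/5691) - 139 = -17347630/5691 - 139 = -18138679/5691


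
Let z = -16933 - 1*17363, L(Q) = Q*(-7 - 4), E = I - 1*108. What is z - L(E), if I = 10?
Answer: -35374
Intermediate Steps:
E = -98 (E = 10 - 1*108 = 10 - 108 = -98)
L(Q) = -11*Q (L(Q) = Q*(-11) = -11*Q)
z = -34296 (z = -16933 - 17363 = -34296)
z - L(E) = -34296 - (-11)*(-98) = -34296 - 1*1078 = -34296 - 1078 = -35374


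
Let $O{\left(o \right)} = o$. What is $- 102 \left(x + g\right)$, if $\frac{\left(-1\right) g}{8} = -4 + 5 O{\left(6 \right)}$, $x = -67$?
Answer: $28050$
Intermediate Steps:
$g = -208$ ($g = - 8 \left(-4 + 5 \cdot 6\right) = - 8 \left(-4 + 30\right) = \left(-8\right) 26 = -208$)
$- 102 \left(x + g\right) = - 102 \left(-67 - 208\right) = \left(-102\right) \left(-275\right) = 28050$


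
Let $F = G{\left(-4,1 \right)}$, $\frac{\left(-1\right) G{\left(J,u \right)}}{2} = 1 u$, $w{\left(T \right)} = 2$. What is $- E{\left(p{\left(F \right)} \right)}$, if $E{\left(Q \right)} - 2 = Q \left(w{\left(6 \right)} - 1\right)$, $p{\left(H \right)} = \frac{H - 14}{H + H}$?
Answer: $-6$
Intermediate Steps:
$G{\left(J,u \right)} = - 2 u$ ($G{\left(J,u \right)} = - 2 \cdot 1 u = - 2 u$)
$F = -2$ ($F = \left(-2\right) 1 = -2$)
$p{\left(H \right)} = \frac{-14 + H}{2 H}$
$E{\left(Q \right)} = 2 + Q$ ($E{\left(Q \right)} = 2 + Q \left(2 - 1\right) = 2 + Q 1 = 2 + Q$)
$- E{\left(p{\left(F \right)} \right)} = - (2 + \frac{-14 - 2}{2 \left(-2\right)}) = - (2 + \frac{1}{2} \left(- \frac{1}{2}\right) \left(-16\right)) = - (2 + 4) = \left(-1\right) 6 = -6$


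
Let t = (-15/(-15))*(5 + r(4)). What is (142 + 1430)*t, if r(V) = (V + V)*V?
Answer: 58164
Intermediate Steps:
r(V) = 2*V**2 (r(V) = (2*V)*V = 2*V**2)
t = 37 (t = (-15/(-15))*(5 + 2*4**2) = (-15*(-1/15))*(5 + 2*16) = 1*(5 + 32) = 1*37 = 37)
(142 + 1430)*t = (142 + 1430)*37 = 1572*37 = 58164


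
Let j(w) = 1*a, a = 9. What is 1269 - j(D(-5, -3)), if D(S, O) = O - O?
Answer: 1260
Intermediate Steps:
D(S, O) = 0
j(w) = 9 (j(w) = 1*9 = 9)
1269 - j(D(-5, -3)) = 1269 - 1*9 = 1269 - 9 = 1260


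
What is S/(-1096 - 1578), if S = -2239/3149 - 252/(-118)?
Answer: -264673/496805134 ≈ -0.00053275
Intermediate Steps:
S = 264673/185791 (S = -2239*1/3149 - 252*(-1/118) = -2239/3149 + 126/59 = 264673/185791 ≈ 1.4246)
S/(-1096 - 1578) = 264673/(185791*(-1096 - 1578)) = (264673/185791)/(-2674) = (264673/185791)*(-1/2674) = -264673/496805134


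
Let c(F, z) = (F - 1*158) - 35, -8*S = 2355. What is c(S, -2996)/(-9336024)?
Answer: 3899/74688192 ≈ 5.2204e-5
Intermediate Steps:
S = -2355/8 (S = -⅛*2355 = -2355/8 ≈ -294.38)
c(F, z) = -193 + F (c(F, z) = (F - 158) - 35 = (-158 + F) - 35 = -193 + F)
c(S, -2996)/(-9336024) = (-193 - 2355/8)/(-9336024) = -3899/8*(-1/9336024) = 3899/74688192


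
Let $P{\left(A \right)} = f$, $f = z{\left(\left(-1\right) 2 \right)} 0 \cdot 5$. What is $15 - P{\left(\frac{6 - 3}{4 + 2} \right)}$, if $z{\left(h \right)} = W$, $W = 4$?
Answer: $15$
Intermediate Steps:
$z{\left(h \right)} = 4$
$f = 0$ ($f = 4 \cdot 0 \cdot 5 = 0 \cdot 5 = 0$)
$P{\left(A \right)} = 0$
$15 - P{\left(\frac{6 - 3}{4 + 2} \right)} = 15 - 0 = 15 + 0 = 15$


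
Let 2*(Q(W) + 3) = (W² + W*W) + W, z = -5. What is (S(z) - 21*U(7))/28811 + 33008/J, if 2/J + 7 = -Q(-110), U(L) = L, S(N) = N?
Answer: -5729260268608/28811 ≈ -1.9886e+8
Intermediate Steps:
Q(W) = -3 + W² + W/2 (Q(W) = -3 + ((W² + W*W) + W)/2 = -3 + ((W² + W²) + W)/2 = -3 + (2*W² + W)/2 = -3 + (W + 2*W²)/2 = -3 + (W² + W/2) = -3 + W² + W/2)
J = -2/12049 (J = 2/(-7 - (-3 + (-110)² + (½)*(-110))) = 2/(-7 - (-3 + 12100 - 55)) = 2/(-7 - 1*12042) = 2/(-7 - 12042) = 2/(-12049) = 2*(-1/12049) = -2/12049 ≈ -0.00016599)
(S(z) - 21*U(7))/28811 + 33008/J = (-5 - 21*7)/28811 + 33008/(-2/12049) = (-5 - 147)*(1/28811) + 33008*(-12049/2) = -152*1/28811 - 198856696 = -152/28811 - 198856696 = -5729260268608/28811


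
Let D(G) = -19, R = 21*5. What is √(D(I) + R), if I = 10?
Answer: √86 ≈ 9.2736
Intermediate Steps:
R = 105
√(D(I) + R) = √(-19 + 105) = √86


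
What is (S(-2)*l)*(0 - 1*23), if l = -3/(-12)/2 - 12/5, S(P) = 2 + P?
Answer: 0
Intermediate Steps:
l = -91/40 (l = -3*(-1/12)*(½) - 12*⅕ = (¼)*(½) - 12/5 = ⅛ - 12/5 = -91/40 ≈ -2.2750)
(S(-2)*l)*(0 - 1*23) = ((2 - 2)*(-91/40))*(0 - 1*23) = (0*(-91/40))*(0 - 23) = 0*(-23) = 0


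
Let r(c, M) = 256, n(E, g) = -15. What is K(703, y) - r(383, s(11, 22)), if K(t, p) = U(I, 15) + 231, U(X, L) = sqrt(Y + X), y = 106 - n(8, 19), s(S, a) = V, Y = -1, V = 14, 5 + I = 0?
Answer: -25 + I*sqrt(6) ≈ -25.0 + 2.4495*I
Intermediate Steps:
I = -5 (I = -5 + 0 = -5)
s(S, a) = 14
y = 121 (y = 106 - 1*(-15) = 106 + 15 = 121)
U(X, L) = sqrt(-1 + X)
K(t, p) = 231 + I*sqrt(6) (K(t, p) = sqrt(-1 - 5) + 231 = sqrt(-6) + 231 = I*sqrt(6) + 231 = 231 + I*sqrt(6))
K(703, y) - r(383, s(11, 22)) = (231 + I*sqrt(6)) - 1*256 = (231 + I*sqrt(6)) - 256 = -25 + I*sqrt(6)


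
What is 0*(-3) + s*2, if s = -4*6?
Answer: -48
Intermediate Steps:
s = -24
0*(-3) + s*2 = 0*(-3) - 24*2 = 0 - 48 = -48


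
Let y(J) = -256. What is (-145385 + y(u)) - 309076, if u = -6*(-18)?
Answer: -454717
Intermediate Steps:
u = 108
(-145385 + y(u)) - 309076 = (-145385 - 256) - 309076 = -145641 - 309076 = -454717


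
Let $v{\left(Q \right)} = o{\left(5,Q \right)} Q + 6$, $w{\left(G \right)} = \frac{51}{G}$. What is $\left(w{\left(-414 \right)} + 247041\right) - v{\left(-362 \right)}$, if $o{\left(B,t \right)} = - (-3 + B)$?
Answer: $\frac{33990901}{138} \approx 2.4631 \cdot 10^{5}$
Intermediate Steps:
$o{\left(B,t \right)} = 3 - B$
$v{\left(Q \right)} = 6 - 2 Q$ ($v{\left(Q \right)} = \left(3 - 5\right) Q + 6 = - 2 Q + 6 = 6 - 2 Q$)
$\left(w{\left(-414 \right)} + 247041\right) - v{\left(-362 \right)} = \left(\frac{51}{-414} + 247041\right) - \left(6 - -724\right) = \left(51 \left(- \frac{1}{414}\right) + 247041\right) - \left(6 + 724\right) = \left(- \frac{17}{138} + 247041\right) - 730 = \frac{34091641}{138} - 730 = \frac{33990901}{138}$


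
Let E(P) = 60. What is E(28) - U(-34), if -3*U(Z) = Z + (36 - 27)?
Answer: 155/3 ≈ 51.667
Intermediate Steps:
U(Z) = -3 - Z/3 (U(Z) = -(Z + (36 - 27))/3 = -(Z + 9)/3 = -(9 + Z)/3 = -3 - Z/3)
E(28) - U(-34) = 60 - (-3 - 1/3*(-34)) = 60 - (-3 + 34/3) = 60 - 1*25/3 = 60 - 25/3 = 155/3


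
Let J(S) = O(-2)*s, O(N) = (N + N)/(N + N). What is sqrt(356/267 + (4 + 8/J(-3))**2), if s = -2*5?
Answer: 2*sqrt(651)/15 ≈ 3.4020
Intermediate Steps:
O(N) = 1 (O(N) = (2*N)/((2*N)) = (2*N)*(1/(2*N)) = 1)
s = -10
J(S) = -10 (J(S) = 1*(-10) = -10)
sqrt(356/267 + (4 + 8/J(-3))**2) = sqrt(356/267 + (4 + 8/(-10))**2) = sqrt(356*(1/267) + (4 + 8*(-1/10))**2) = sqrt(4/3 + (4 - 4/5)**2) = sqrt(4/3 + (16/5)**2) = sqrt(4/3 + 256/25) = sqrt(868/75) = 2*sqrt(651)/15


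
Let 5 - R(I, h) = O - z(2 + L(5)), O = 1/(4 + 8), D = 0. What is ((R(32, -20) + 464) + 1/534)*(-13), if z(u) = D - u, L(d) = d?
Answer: -2137759/356 ≈ -6004.9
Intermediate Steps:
O = 1/12 ≈ 0.083333
z(u) = -u (z(u) = 0 - u = -u)
R(I, h) = -25/12 (R(I, h) = 5 - (1/12 - (-1)*(2 + 5)) = 5 - (1/12 - (-1)*7) = 5 - (1/12 - 1*(-7)) = 5 - (1/12 + 7) = 5 - 1*85/12 = 5 - 85/12 = -25/12)
((R(32, -20) + 464) + 1/534)*(-13) = ((-25/12 + 464) + 1/534)*(-13) = (5543/12 + 1/534)*(-13) = (164443/356)*(-13) = -2137759/356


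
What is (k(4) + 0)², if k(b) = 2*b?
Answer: 64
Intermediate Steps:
(k(4) + 0)² = (2*4 + 0)² = (8 + 0)² = 8² = 64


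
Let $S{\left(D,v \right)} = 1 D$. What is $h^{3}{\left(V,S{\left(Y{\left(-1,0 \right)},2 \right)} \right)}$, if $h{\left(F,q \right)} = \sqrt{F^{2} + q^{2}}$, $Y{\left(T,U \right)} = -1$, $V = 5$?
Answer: $26 \sqrt{26} \approx 132.57$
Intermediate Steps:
$S{\left(D,v \right)} = D$
$h^{3}{\left(V,S{\left(Y{\left(-1,0 \right)},2 \right)} \right)} = \left(\sqrt{5^{2} + \left(-1\right)^{2}}\right)^{3} = \left(\sqrt{25 + 1}\right)^{3} = \left(\sqrt{26}\right)^{3} = 26 \sqrt{26}$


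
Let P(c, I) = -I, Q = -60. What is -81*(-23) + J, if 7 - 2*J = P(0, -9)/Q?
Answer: 74663/40 ≈ 1866.6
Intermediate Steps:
J = 143/40 (J = 7/2 - (-1*(-9))/(2*(-60)) = 7/2 - 9*(-1)/(2*60) = 7/2 - 1/2*(-3/20) = 7/2 + 3/40 = 143/40 ≈ 3.5750)
-81*(-23) + J = -81*(-23) + 143/40 = 1863 + 143/40 = 74663/40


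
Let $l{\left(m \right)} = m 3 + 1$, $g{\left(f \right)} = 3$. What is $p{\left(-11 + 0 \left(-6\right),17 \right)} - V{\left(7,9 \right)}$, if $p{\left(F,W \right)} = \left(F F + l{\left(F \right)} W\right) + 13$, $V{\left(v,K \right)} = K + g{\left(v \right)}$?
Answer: $-422$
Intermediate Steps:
$l{\left(m \right)} = 1 + 3 m$ ($l{\left(m \right)} = 3 m + 1 = 1 + 3 m$)
$V{\left(v,K \right)} = 3 + K$ ($V{\left(v,K \right)} = K + 3 = 3 + K$)
$p{\left(F,W \right)} = 13 + F^{2} + W \left(1 + 3 F\right)$ ($p{\left(F,W \right)} = \left(F F + \left(1 + 3 F\right) W\right) + 13 = \left(F^{2} + W \left(1 + 3 F\right)\right) + 13 = 13 + F^{2} + W \left(1 + 3 F\right)$)
$p{\left(-11 + 0 \left(-6\right),17 \right)} - V{\left(7,9 \right)} = \left(13 + \left(-11 + 0 \left(-6\right)\right)^{2} + 17 \left(1 + 3 \left(-11 + 0 \left(-6\right)\right)\right)\right) - \left(3 + 9\right) = \left(13 + \left(-11 + 0\right)^{2} + 17 \left(1 + 3 \left(-11 + 0\right)\right)\right) - 12 = \left(13 + \left(-11\right)^{2} + 17 \left(1 + 3 \left(-11\right)\right)\right) - 12 = \left(13 + 121 + 17 \left(1 - 33\right)\right) - 12 = \left(13 + 121 + 17 \left(-32\right)\right) - 12 = \left(13 + 121 - 544\right) - 12 = -410 - 12 = -422$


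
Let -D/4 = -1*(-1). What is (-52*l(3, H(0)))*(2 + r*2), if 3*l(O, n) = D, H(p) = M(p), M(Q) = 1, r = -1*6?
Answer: -2080/3 ≈ -693.33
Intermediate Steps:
r = -6
H(p) = 1
D = -4 (D = -(-4)*(-1) = -4*1 = -4)
l(O, n) = -4/3 (l(O, n) = (⅓)*(-4) = -4/3)
(-52*l(3, H(0)))*(2 + r*2) = (-52*(-4/3))*(2 - 6*2) = 208*(2 - 12)/3 = (208/3)*(-10) = -2080/3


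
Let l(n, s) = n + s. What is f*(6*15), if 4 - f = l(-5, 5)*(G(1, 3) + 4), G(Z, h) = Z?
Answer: 360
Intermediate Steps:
f = 4 (f = 4 - (-5 + 5)*(1 + 4) = 4 - 0*5 = 4 - 1*0 = 4 + 0 = 4)
f*(6*15) = 4*(6*15) = 4*90 = 360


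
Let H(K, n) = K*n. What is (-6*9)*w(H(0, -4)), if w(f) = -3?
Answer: 162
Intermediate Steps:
(-6*9)*w(H(0, -4)) = -6*9*(-3) = -54*(-3) = 162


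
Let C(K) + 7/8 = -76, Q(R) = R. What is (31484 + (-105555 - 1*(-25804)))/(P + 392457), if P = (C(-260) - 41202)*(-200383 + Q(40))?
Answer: -128712/22054202963 ≈ -5.8362e-6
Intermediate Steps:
C(K) = -615/8 (C(K) = -7/8 - 76 = -615/8)
P = 66159469233/8 (P = (-615/8 - 41202)*(-200383 + 40) = -330231/8*(-200343) = 66159469233/8 ≈ 8.2699e+9)
(31484 + (-105555 - 1*(-25804)))/(P + 392457) = (31484 + (-105555 - 1*(-25804)))/(66159469233/8 + 392457) = (31484 + (-105555 + 25804))/(66162608889/8) = (31484 - 79751)*(8/66162608889) = -48267*8/66162608889 = -128712/22054202963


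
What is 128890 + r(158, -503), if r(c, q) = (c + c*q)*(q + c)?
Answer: 27492910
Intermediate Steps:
r(c, q) = (c + q)*(c + c*q) (r(c, q) = (c + c*q)*(c + q) = (c + q)*(c + c*q))
128890 + r(158, -503) = 128890 + 158*(158 - 503 + (-503)**2 + 158*(-503)) = 128890 + 158*(158 - 503 + 253009 - 79474) = 128890 + 158*173190 = 128890 + 27364020 = 27492910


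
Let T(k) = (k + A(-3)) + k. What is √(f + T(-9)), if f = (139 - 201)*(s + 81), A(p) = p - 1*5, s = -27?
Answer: I*√3374 ≈ 58.086*I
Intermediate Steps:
A(p) = -5 + p (A(p) = p - 5 = -5 + p)
f = -3348 (f = (139 - 201)*(-27 + 81) = -62*54 = -3348)
T(k) = -8 + 2*k (T(k) = (k + (-5 - 3)) + k = (k - 8) + k = (-8 + k) + k = -8 + 2*k)
√(f + T(-9)) = √(-3348 + (-8 + 2*(-9))) = √(-3348 + (-8 - 18)) = √(-3348 - 26) = √(-3374) = I*√3374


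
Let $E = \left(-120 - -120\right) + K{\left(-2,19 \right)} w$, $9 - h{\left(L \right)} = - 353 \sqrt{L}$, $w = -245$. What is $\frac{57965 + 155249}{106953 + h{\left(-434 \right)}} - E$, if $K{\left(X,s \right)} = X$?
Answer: $\frac{2 \left(- 86485 \sqrt{434} + 26099083 i\right)}{- 106962 i + 353 \sqrt{434}} \approx -488.02 - 0.1364 i$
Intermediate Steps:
$h{\left(L \right)} = 9 + 353 \sqrt{L}$ ($h{\left(L \right)} = 9 - - 353 \sqrt{L} = 9 + 353 \sqrt{L}$)
$E = 490$ ($E = \left(-120 - -120\right) - -490 = \left(-120 + 120\right) + 490 = 0 + 490 = 490$)
$\frac{57965 + 155249}{106953 + h{\left(-434 \right)}} - E = \frac{57965 + 155249}{106953 + \left(9 + 353 \sqrt{-434}\right)} - 490 = \frac{213214}{106953 + \left(9 + 353 i \sqrt{434}\right)} - 490 = \frac{213214}{106962 + 353 i \sqrt{434}} - 490 = -490 + \frac{213214}{106962 + 353 i \sqrt{434}}$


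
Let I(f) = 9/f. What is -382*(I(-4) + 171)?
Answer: -128925/2 ≈ -64463.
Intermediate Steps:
-382*(I(-4) + 171) = -382*(9/(-4) + 171) = -382*(9*(-¼) + 171) = -382*(-9/4 + 171) = -382*675/4 = -128925/2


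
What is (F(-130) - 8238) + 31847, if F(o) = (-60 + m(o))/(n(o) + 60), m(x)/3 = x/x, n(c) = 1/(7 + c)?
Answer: 174203800/7379 ≈ 23608.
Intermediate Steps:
m(x) = 3 (m(x) = 3*(x/x) = 3*1 = 3)
F(o) = -57/(60 + 1/(7 + o)) (F(o) = (-60 + 3)/(1/(7 + o) + 60) = -57/(60 + 1/(7 + o)))
(F(-130) - 8238) + 31847 = (57*(-7 - 1*(-130))/(421 + 60*(-130)) - 8238) + 31847 = (57*(-7 + 130)/(421 - 7800) - 8238) + 31847 = (57*123/(-7379) - 8238) + 31847 = (57*(-1/7379)*123 - 8238) + 31847 = (-7011/7379 - 8238) + 31847 = -60795213/7379 + 31847 = 174203800/7379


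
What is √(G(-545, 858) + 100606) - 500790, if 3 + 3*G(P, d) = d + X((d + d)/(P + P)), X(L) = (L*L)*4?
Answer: -500790 + √29968130827/545 ≈ -5.0047e+5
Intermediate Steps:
X(L) = 4*L² (X(L) = L²*4 = 4*L²)
G(P, d) = -1 + d/3 + 4*d²/(3*P²) (G(P, d) = -1 + (d + 4*((d + d)/(P + P))²)/3 = -1 + (d + 4*((2*d)/((2*P)))²)/3 = -1 + (d + 4*((2*d)*(1/(2*P)))²)/3 = -1 + (d + 4*(d/P)²)/3 = -1 + (d + 4*(d²/P²))/3 = -1 + (d + 4*d²/P²)/3 = -1 + (d/3 + 4*d²/(3*P²)) = -1 + d/3 + 4*d²/(3*P²))
√(G(-545, 858) + 100606) - 500790 = √((-1 + (⅓)*858 + (4/3)*858²/(-545)²) + 100606) - 500790 = √((-1 + 286 + (4/3)*(1/297025)*736164) + 100606) - 500790 = √((-1 + 286 + 981552/297025) + 100606) - 500790 = √(85633677/297025 + 100606) - 500790 = √(29968130827/297025) - 500790 = √29968130827/545 - 500790 = -500790 + √29968130827/545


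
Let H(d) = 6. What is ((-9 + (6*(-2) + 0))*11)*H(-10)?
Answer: -1386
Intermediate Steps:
((-9 + (6*(-2) + 0))*11)*H(-10) = ((-9 + (6*(-2) + 0))*11)*6 = ((-9 + (-12 + 0))*11)*6 = ((-9 - 12)*11)*6 = -21*11*6 = -231*6 = -1386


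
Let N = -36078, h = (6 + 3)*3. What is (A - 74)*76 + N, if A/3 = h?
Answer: -35546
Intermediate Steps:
h = 27 (h = 9*3 = 27)
A = 81 (A = 3*27 = 81)
(A - 74)*76 + N = (81 - 74)*76 - 36078 = 7*76 - 36078 = 532 - 36078 = -35546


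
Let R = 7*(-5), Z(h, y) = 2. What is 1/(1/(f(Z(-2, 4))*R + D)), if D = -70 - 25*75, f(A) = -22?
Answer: -1175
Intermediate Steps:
R = -35
D = -1945 (D = -70 - 1875 = -1945)
1/(1/(f(Z(-2, 4))*R + D)) = 1/(1/(-22*(-35) - 1945)) = 1/(1/(770 - 1945)) = 1/(1/(-1175)) = 1/(-1/1175) = -1175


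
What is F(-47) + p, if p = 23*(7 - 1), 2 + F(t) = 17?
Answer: 153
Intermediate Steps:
F(t) = 15 (F(t) = -2 + 17 = 15)
p = 138 (p = 23*6 = 138)
F(-47) + p = 15 + 138 = 153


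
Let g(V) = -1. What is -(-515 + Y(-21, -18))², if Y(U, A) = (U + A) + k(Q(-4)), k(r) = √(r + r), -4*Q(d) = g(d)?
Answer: -613833/2 + 554*√2 ≈ -3.0613e+5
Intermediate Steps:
Q(d) = ¼ (Q(d) = -¼*(-1) = ¼)
k(r) = √2*√r (k(r) = √(2*r) = √2*√r)
Y(U, A) = A + U + √2/2 (Y(U, A) = (U + A) + √2*√(¼) = (A + U) + √2*(½) = (A + U) + √2/2 = A + U + √2/2)
-(-515 + Y(-21, -18))² = -(-515 + (-18 - 21 + √2/2))² = -(-515 + (-39 + √2/2))² = -(-554 + √2/2)²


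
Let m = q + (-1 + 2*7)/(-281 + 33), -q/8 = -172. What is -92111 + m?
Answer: -22502293/248 ≈ -90735.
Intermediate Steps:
q = 1376 (q = -8*(-172) = 1376)
m = 341235/248 (m = 1376 + (-1 + 2*7)/(-281 + 33) = 1376 + (-1 + 14)/(-248) = 1376 - 1/248*13 = 1376 - 13/248 = 341235/248 ≈ 1375.9)
-92111 + m = -92111 + 341235/248 = -22502293/248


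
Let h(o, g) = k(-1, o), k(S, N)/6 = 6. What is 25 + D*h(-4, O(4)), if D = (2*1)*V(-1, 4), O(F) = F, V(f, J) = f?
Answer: -47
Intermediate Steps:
k(S, N) = 36 (k(S, N) = 6*6 = 36)
D = -2 (D = (2*1)*(-1) = 2*(-1) = -2)
h(o, g) = 36
25 + D*h(-4, O(4)) = 25 - 2*36 = 25 - 72 = -47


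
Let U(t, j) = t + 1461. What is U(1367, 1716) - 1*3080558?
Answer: -3077730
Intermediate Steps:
U(t, j) = 1461 + t
U(1367, 1716) - 1*3080558 = (1461 + 1367) - 1*3080558 = 2828 - 3080558 = -3077730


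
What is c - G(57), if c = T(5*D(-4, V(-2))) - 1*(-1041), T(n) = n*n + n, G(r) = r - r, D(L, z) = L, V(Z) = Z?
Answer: 1421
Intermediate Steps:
G(r) = 0
T(n) = n + n² (T(n) = n² + n = n + n²)
c = 1421 (c = (5*(-4))*(1 + 5*(-4)) - 1*(-1041) = -20*(1 - 20) + 1041 = -20*(-19) + 1041 = 380 + 1041 = 1421)
c - G(57) = 1421 - 1*0 = 1421 + 0 = 1421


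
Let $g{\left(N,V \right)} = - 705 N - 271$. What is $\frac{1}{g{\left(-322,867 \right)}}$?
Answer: $\frac{1}{226739} \approx 4.4104 \cdot 10^{-6}$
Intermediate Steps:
$g{\left(N,V \right)} = -271 - 705 N$
$\frac{1}{g{\left(-322,867 \right)}} = \frac{1}{-271 - -227010} = \frac{1}{-271 + 227010} = \frac{1}{226739}$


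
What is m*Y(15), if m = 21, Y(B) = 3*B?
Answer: 945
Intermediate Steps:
m*Y(15) = 21*(3*15) = 21*45 = 945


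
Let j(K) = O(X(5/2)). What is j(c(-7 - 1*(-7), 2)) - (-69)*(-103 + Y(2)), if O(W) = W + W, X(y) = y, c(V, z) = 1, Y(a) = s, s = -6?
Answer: -7516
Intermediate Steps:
Y(a) = -6
O(W) = 2*W
j(K) = 5 (j(K) = 2*(5/2) = 5)
j(c(-7 - 1*(-7), 2)) - (-69)*(-103 + Y(2)) = 5 - (-69)*(-103 - 6) = 5 - (-69)*(-109) = 5 - 1*7521 = 5 - 7521 = -7516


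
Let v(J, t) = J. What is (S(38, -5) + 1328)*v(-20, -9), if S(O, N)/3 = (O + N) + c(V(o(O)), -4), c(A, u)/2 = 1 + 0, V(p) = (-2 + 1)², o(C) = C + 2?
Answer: -28660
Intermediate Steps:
o(C) = 2 + C
V(p) = 1 (V(p) = (-1)² = 1)
c(A, u) = 2 (c(A, u) = 2*(1 + 0) = 2*1 = 2)
S(O, N) = 6 + 3*N + 3*O (S(O, N) = 3*((O + N) + 2) = 3*((N + O) + 2) = 3*(2 + N + O) = 6 + 3*N + 3*O)
(S(38, -5) + 1328)*v(-20, -9) = ((6 + 3*(-5) + 3*38) + 1328)*(-20) = ((6 - 15 + 114) + 1328)*(-20) = (105 + 1328)*(-20) = 1433*(-20) = -28660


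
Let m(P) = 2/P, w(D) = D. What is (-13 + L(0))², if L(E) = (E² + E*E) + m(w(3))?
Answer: 1369/9 ≈ 152.11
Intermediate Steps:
L(E) = ⅔ + 2*E² (L(E) = (E² + E*E) + 2/3 = (E² + E²) + 2*(⅓) = 2*E² + ⅔ = ⅔ + 2*E²)
(-13 + L(0))² = (-13 + (⅔ + 2*0²))² = (-13 + (⅔ + 2*0))² = (-13 + (⅔ + 0))² = (-13 + ⅔)² = (-37/3)² = 1369/9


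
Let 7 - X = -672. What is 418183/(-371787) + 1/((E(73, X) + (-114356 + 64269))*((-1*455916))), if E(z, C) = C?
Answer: -3139982496405479/2791611979533312 ≈ -1.1248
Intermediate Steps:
X = 679 (X = 7 - 1*(-672) = 7 + 672 = 679)
418183/(-371787) + 1/((E(73, X) + (-114356 + 64269))*((-1*455916))) = 418183/(-371787) + 1/((679 + (-114356 + 64269))*((-1*455916))) = 418183*(-1/371787) + 1/((679 - 50087)*(-455916)) = -418183/371787 - 1/455916/(-49408) = -418183/371787 - 1/49408*(-1/455916) = -418183/371787 + 1/22525897728 = -3139982496405479/2791611979533312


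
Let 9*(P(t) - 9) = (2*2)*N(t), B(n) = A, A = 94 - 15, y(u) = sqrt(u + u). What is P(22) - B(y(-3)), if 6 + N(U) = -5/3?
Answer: -1982/27 ≈ -73.407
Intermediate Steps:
y(u) = sqrt(2)*sqrt(u) (y(u) = sqrt(2*u) = sqrt(2)*sqrt(u))
N(U) = -23/3 (N(U) = -6 - 5/3 = -23/3)
A = 79
B(n) = 79
P(t) = 151/27 (P(t) = 9 + ((2*2)*(-23/3))/9 = 9 + (4*(-23/3))/9 = 9 + (1/9)*(-92/3) = 9 - 92/27 = 151/27)
P(22) - B(y(-3)) = 151/27 - 1*79 = 151/27 - 79 = -1982/27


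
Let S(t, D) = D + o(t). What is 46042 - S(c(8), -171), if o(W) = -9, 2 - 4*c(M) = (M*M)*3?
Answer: 46222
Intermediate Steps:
c(M) = ½ - 3*M²/4 (c(M) = ½ - M*M*3/4 = ½ - M²*3/4 = ½ - 3*M²/4)
S(t, D) = -9 + D (S(t, D) = D - 9 = -9 + D)
46042 - S(c(8), -171) = 46042 - (-9 - 171) = 46042 - 1*(-180) = 46042 + 180 = 46222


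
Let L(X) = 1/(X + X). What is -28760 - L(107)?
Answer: -6154641/214 ≈ -28760.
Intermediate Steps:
L(X) = 1/(2*X)
-28760 - L(107) = -28760 - 1/(2*107) = -28760 - 1*1/214 = -28760 - 1/214 = -6154641/214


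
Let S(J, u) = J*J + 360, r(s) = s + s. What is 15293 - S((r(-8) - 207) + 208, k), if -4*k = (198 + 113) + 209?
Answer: 14708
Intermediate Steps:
k = -130 (k = -((198 + 113) + 209)/4 = -(311 + 209)/4 = -¼*520 = -130)
r(s) = 2*s
S(J, u) = 360 + J² (S(J, u) = J² + 360 = 360 + J²)
15293 - S((r(-8) - 207) + 208, k) = 15293 - (360 + ((2*(-8) - 207) + 208)²) = 15293 - (360 + ((-16 - 207) + 208)²) = 15293 - (360 + (-223 + 208)²) = 15293 - (360 + (-15)²) = 15293 - (360 + 225) = 15293 - 1*585 = 15293 - 585 = 14708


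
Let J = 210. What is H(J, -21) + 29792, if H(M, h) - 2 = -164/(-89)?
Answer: 2651830/89 ≈ 29796.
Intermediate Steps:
H(M, h) = 342/89 (H(M, h) = 2 - 164/(-89) = 2 - 164*(-1/89) = 2 + 164/89 = 342/89)
H(J, -21) + 29792 = 342/89 + 29792 = 2651830/89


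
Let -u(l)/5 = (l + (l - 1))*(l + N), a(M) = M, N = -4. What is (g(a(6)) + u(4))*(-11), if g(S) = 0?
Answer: 0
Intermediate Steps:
u(l) = -5*(-1 + 2*l)*(-4 + l) (u(l) = -5*(l + (l - 1))*(l - 4) = -5*(l + (-1 + l))*(-4 + l) = -5*(-1 + 2*l)*(-4 + l))
(g(a(6)) + u(4))*(-11) = (0 + (-20 - 10*4² + 45*4))*(-11) = (0 + (-20 - 10*16 + 180))*(-11) = (0 + (-20 - 160 + 180))*(-11) = (0 + 0)*(-11) = 0*(-11) = 0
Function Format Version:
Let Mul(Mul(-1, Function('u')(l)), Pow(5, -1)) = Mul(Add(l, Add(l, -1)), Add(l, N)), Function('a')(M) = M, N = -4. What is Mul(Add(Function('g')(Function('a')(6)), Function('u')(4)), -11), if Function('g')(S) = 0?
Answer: 0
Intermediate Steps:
Function('u')(l) = Mul(-5, Add(-1, Mul(2, l)), Add(-4, l)) (Function('u')(l) = Mul(-5, Mul(Add(l, Add(l, -1)), Add(l, -4))) = Mul(-5, Mul(Add(l, Add(-1, l)), Add(-4, l))) = Mul(-5, Mul(Add(-1, Mul(2, l)), Add(-4, l))) = Mul(-5, Add(-1, Mul(2, l)), Add(-4, l)))
Mul(Add(Function('g')(Function('a')(6)), Function('u')(4)), -11) = Mul(Add(0, Add(-20, Mul(-10, Pow(4, 2)), Mul(45, 4))), -11) = Mul(Add(0, Add(-20, Mul(-10, 16), 180)), -11) = Mul(Add(0, Add(-20, -160, 180)), -11) = Mul(Add(0, 0), -11) = Mul(0, -11) = 0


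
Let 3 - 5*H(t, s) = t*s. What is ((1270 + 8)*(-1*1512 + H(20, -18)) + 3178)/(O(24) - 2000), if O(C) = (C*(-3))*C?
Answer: 2295469/4660 ≈ 492.59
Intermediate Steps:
H(t, s) = 3/5 - s*t/5 (H(t, s) = 3/5 - t*s/5 = 3/5 - s*t/5)
O(C) = -3*C**2 (O(C) = (-3*C)*C = -3*C**2)
((1270 + 8)*(-1*1512 + H(20, -18)) + 3178)/(O(24) - 2000) = ((1270 + 8)*(-1*1512 + (3/5 - 1/5*(-18)*20)) + 3178)/(-3*24**2 - 2000) = (1278*(-1512 + (3/5 + 72)) + 3178)/(-3*576 - 2000) = (1278*(-1512 + 363/5) + 3178)/(-1728 - 2000) = (1278*(-7197/5) + 3178)/(-3728) = (-9197766/5 + 3178)*(-1/3728) = -9181876/5*(-1/3728) = 2295469/4660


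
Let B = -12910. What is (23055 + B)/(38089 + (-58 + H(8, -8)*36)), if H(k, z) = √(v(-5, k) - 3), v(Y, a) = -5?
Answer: 128608165/482122443 - 81160*I*√2/160707481 ≈ 0.26675 - 0.0007142*I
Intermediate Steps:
H(k, z) = 2*I*√2 (H(k, z) = √(-5 - 3) = √(-8) = 2*I*√2)
(23055 + B)/(38089 + (-58 + H(8, -8)*36)) = (23055 - 12910)/(38089 + (-58 + (2*I*√2)*36)) = 10145/(38089 + (-58 + 72*I*√2)) = 10145/(38031 + 72*I*√2)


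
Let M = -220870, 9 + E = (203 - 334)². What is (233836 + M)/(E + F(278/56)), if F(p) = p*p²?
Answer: 284629632/379206323 ≈ 0.75059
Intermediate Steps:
E = 17152 (E = -9 + (203 - 334)² = -9 + (-131)² = -9 + 17161 = 17152)
F(p) = p³
(233836 + M)/(E + F(278/56)) = (233836 - 220870)/(17152 + (278/56)³) = 12966/(17152 + (278*(1/56))³) = 12966/(17152 + (139/28)³) = 12966/(17152 + 2685619/21952) = 12966/(379206323/21952) = 12966*(21952/379206323) = 284629632/379206323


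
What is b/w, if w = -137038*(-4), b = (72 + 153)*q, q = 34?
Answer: 3825/274076 ≈ 0.013956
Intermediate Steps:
b = 7650 (b = (72 + 153)*34 = 225*34 = 7650)
w = 548152
b/w = 7650/548152 = 7650*(1/548152) = 3825/274076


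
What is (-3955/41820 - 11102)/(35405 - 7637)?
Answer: -92857919/232251552 ≈ -0.39982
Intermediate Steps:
(-3955/41820 - 11102)/(35405 - 7637) = (-3955*1/41820 - 11102)/27768 = (-791/8364 - 11102)*(1/27768) = -92857919/8364*1/27768 = -92857919/232251552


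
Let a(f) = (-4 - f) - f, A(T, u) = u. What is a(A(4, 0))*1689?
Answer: -6756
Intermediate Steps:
a(f) = -4 - 2*f
a(A(4, 0))*1689 = (-4 - 2*0)*1689 = (-4 + 0)*1689 = -4*1689 = -6756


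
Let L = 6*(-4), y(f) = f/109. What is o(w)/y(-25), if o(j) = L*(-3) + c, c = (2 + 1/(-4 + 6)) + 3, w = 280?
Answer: -3379/10 ≈ -337.90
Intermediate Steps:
y(f) = f/109 (y(f) = f*(1/109) = f/109)
L = -24
c = 11/2 (c = (2 + 1/2) + 3 = (2 + ½) + 3 = 5/2 + 3 = 11/2 ≈ 5.5000)
o(j) = 155/2 (o(j) = -24*(-3) + 11/2 = 72 + 11/2 = 155/2)
o(w)/y(-25) = 155/(2*(((1/109)*(-25)))) = 155/(2*(-25/109)) = (155/2)*(-109/25) = -3379/10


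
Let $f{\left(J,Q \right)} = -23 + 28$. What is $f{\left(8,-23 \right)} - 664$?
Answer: $-659$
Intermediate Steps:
$f{\left(J,Q \right)} = 5$
$f{\left(8,-23 \right)} - 664 = 5 - 664 = -659$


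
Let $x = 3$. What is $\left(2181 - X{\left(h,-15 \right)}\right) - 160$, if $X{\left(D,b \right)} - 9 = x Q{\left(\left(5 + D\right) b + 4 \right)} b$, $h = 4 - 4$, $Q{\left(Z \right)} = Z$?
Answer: $-1183$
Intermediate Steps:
$h = 0$
$X{\left(D,b \right)} = 9 + b \left(12 + 3 b \left(5 + D\right)\right)$ ($X{\left(D,b \right)} = 9 + 3 \left(\left(5 + D\right) b + 4\right) b = 9 + 3 \left(b \left(5 + D\right) + 4\right) b = 9 + 3 \left(4 + b \left(5 + D\right)\right) b = 9 + \left(12 + 3 b \left(5 + D\right)\right) b = 9 + b \left(12 + 3 b \left(5 + D\right)\right)$)
$\left(2181 - X{\left(h,-15 \right)}\right) - 160 = \left(2181 - \left(9 + 3 \left(-15\right) \left(4 + 5 \left(-15\right) + 0 \left(-15\right)\right)\right)\right) - 160 = \left(2181 - \left(9 + 3 \left(-15\right) \left(4 - 75 + 0\right)\right)\right) - 160 = \left(2181 - \left(9 + 3 \left(-15\right) \left(-71\right)\right)\right) - 160 = \left(2181 - \left(9 + 3195\right)\right) - 160 = \left(2181 - 3204\right) - 160 = -1023 - 160 = -1183$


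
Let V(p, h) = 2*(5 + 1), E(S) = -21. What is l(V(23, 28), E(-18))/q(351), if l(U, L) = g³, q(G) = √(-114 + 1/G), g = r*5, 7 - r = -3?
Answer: -375000*I*√1560507/40013 ≈ -11707.0*I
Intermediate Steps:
r = 10 (r = 7 - 1*(-3) = 7 + 3 = 10)
V(p, h) = 12 (V(p, h) = 2*6 = 12)
g = 50 (g = 10*5 = 50)
l(U, L) = 125000 (l(U, L) = 50³ = 125000)
l(V(23, 28), E(-18))/q(351) = 125000/(√(-114 + 1/351)) = 125000/(√(-40013/351)) = 125000/((I*√1560507/117)) = 125000*(-3*I*√1560507/40013) = -375000*I*√1560507/40013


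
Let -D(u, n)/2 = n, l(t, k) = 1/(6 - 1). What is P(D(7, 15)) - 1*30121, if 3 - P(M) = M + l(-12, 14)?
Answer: -150441/5 ≈ -30088.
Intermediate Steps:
l(t, k) = ⅕ (l(t, k) = 1/5 = ⅕)
D(u, n) = -2*n
P(M) = 14/5 - M (P(M) = 3 - (M + ⅕) = 3 - (⅕ + M) = 3 + (-⅕ - M) = 14/5 - M)
P(D(7, 15)) - 1*30121 = (14/5 - (-2)*15) - 1*30121 = (14/5 - 1*(-30)) - 30121 = (14/5 + 30) - 30121 = 164/5 - 30121 = -150441/5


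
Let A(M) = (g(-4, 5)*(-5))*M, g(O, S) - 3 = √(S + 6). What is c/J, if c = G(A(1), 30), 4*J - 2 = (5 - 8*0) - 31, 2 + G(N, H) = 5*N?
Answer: 77/6 + 25*√11/6 ≈ 26.653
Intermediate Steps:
g(O, S) = 3 + √(6 + S) (g(O, S) = 3 + √(S + 6) = 3 + √(6 + S))
A(M) = M*(-15 - 5*√11) (A(M) = ((3 + √(6 + 5))*(-5))*M = ((3 + √11)*(-5))*M = (-15 - 5*√11)*M = M*(-15 - 5*√11))
G(N, H) = -2 + 5*N
J = -6 (J = ½ + ((5 - 8*0) - 31)/4 = ½ + ((5 + 0) - 31)/4 = ½ + (5 - 31)/4 = ½ + (¼)*(-26) = ½ - 13/2 = -6)
c = -77 - 25*√11 (c = -2 + 5*(-5*1*(3 + √11)) = -2 + 5*(-15 - 5*√11) = -2 + (-75 - 25*√11) = -77 - 25*√11 ≈ -159.92)
c/J = (-77 - 25*√11)/(-6) = (-77 - 25*√11)*(-⅙) = 77/6 + 25*√11/6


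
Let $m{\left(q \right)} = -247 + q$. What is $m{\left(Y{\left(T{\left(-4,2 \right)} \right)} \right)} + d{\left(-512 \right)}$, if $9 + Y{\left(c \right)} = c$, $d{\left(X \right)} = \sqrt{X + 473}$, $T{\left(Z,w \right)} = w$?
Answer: $-254 + i \sqrt{39} \approx -254.0 + 6.245 i$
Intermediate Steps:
$d{\left(X \right)} = \sqrt{473 + X}$
$Y{\left(c \right)} = -9 + c$
$m{\left(Y{\left(T{\left(-4,2 \right)} \right)} \right)} + d{\left(-512 \right)} = \left(-247 + \left(-9 + 2\right)\right) + \sqrt{473 - 512} = \left(-247 - 7\right) + \sqrt{-39} = -254 + i \sqrt{39}$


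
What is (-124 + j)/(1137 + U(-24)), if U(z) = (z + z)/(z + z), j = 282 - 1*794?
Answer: -318/569 ≈ -0.55888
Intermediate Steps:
j = -512 (j = 282 - 794 = -512)
U(z) = 1 (U(z) = (2*z)/((2*z)) = (2*z)*(1/(2*z)) = 1)
(-124 + j)/(1137 + U(-24)) = (-124 - 512)/(1137 + 1) = -636/1138 = -636*1/1138 = -318/569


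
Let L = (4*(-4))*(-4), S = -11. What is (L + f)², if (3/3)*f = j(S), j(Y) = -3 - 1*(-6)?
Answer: 4489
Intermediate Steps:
j(Y) = 3 (j(Y) = -3 + 6 = 3)
L = 64 (L = -16*(-4) = 64)
f = 3
(L + f)² = (64 + 3)² = 67² = 4489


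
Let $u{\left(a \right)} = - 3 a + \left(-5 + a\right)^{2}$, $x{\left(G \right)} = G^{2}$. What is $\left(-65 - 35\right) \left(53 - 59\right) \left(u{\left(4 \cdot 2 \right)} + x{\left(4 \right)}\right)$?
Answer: $600$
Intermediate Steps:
$u{\left(a \right)} = \left(-5 + a\right)^{2} - 3 a$
$\left(-65 - 35\right) \left(53 - 59\right) \left(u{\left(4 \cdot 2 \right)} + x{\left(4 \right)}\right) = \left(-65 - 35\right) \left(53 - 59\right) \left(\left(\left(-5 + 4 \cdot 2\right)^{2} - 3 \cdot 4 \cdot 2\right) + 4^{2}\right) = \left(-100\right) \left(-6\right) \left(\left(\left(-5 + 8\right)^{2} - 24\right) + 16\right) = 600 \left(\left(3^{2} - 24\right) + 16\right) = 600 \left(\left(9 - 24\right) + 16\right) = 600 \left(-15 + 16\right) = 600 \cdot 1 = 600$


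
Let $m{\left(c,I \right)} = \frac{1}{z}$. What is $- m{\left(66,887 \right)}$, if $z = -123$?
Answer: $\frac{1}{123} \approx 0.0081301$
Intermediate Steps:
$m{\left(c,I \right)} = - \frac{1}{123}$ ($m{\left(c,I \right)} = \frac{1}{-123} = - \frac{1}{123}$)
$- m{\left(66,887 \right)} = \left(-1\right) \left(- \frac{1}{123}\right) = \frac{1}{123}$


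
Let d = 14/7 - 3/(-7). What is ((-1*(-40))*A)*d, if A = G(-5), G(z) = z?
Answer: -3400/7 ≈ -485.71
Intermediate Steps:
d = 17/7 (d = 14*(⅐) - 3*(-⅐) = 2 + 3/7 = 17/7 ≈ 2.4286)
A = -5
((-1*(-40))*A)*d = (-1*(-40)*(-5))*(17/7) = (40*(-5))*(17/7) = -200*17/7 = -3400/7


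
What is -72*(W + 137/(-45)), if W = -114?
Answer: 42136/5 ≈ 8427.2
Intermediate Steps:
-72*(W + 137/(-45)) = -72*(-114 + 137/(-45)) = -72*(-114 + 137*(-1/45)) = -72*(-114 - 137/45) = -72*(-5267/45) = 42136/5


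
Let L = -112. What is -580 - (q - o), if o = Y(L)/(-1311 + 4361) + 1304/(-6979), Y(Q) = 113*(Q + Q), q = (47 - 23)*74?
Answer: -25165163924/10642975 ≈ -2364.5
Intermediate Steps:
q = 1776 (q = 24*74 = 1776)
Y(Q) = 226*Q (Y(Q) = 113*(2*Q) = 226*Q)
o = -90314824/10642975 (o = (226*(-112))/(-1311 + 4361) + 1304/(-6979) = -25312/3050 + 1304*(-1/6979) = -25312*1/3050 - 1304/6979 = -12656/1525 - 1304/6979 = -90314824/10642975 ≈ -8.4859)
-580 - (q - o) = -580 - (1776 - 1*(-90314824/10642975)) = -580 - (1776 + 90314824/10642975) = -580 - 1*18992238424/10642975 = -580 - 18992238424/10642975 = -25165163924/10642975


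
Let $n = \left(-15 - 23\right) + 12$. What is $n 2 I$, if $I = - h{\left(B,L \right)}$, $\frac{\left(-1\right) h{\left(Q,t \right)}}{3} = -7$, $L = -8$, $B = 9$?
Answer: $1092$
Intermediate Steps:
$h{\left(Q,t \right)} = 21$ ($h{\left(Q,t \right)} = \left(-3\right) \left(-7\right) = 21$)
$I = -21$ ($I = \left(-1\right) 21 = -21$)
$n = -26$ ($n = -38 + 12 = -26$)
$n 2 I = \left(-26\right) 2 \left(-21\right) = \left(-52\right) \left(-21\right) = 1092$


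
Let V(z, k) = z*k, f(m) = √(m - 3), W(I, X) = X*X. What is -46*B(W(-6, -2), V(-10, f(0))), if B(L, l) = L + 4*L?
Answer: -920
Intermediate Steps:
W(I, X) = X²
f(m) = √(-3 + m)
V(z, k) = k*z
B(L, l) = 5*L
-46*B(W(-6, -2), V(-10, f(0))) = -230*(-2)² = -230*4 = -46*20 = -920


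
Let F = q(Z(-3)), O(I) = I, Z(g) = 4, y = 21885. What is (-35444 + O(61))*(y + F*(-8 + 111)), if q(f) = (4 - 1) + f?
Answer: -799868098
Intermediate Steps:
q(f) = 3 + f
F = 7 (F = 3 + 4 = 7)
(-35444 + O(61))*(y + F*(-8 + 111)) = (-35444 + 61)*(21885 + 7*(-8 + 111)) = -35383*(21885 + 7*103) = -35383*(21885 + 721) = -35383*22606 = -799868098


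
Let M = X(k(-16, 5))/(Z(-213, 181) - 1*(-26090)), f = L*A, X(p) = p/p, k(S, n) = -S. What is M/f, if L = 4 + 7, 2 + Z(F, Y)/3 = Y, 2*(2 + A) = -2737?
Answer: -2/802830677 ≈ -2.4912e-9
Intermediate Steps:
A = -2741/2 (A = -2 + (½)*(-2737) = -2 - 2737/2 = -2741/2 ≈ -1370.5)
Z(F, Y) = -6 + 3*Y
L = 11
X(p) = 1
f = -30151/2 (f = 11*(-2741/2) = -30151/2 ≈ -15076.)
M = 1/26627 (M = 1/((-6 + 3*181) - 1*(-26090)) = 1/((-6 + 543) + 26090) = 1/(537 + 26090) = 1/26627 ≈ 3.7556e-5)
M/f = 1/(26627*(-30151/2)) = (1/26627)*(-2/30151) = -2/802830677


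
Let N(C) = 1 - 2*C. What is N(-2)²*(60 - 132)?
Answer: -1800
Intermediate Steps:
N(-2)²*(60 - 132) = (1 - 2*(-2))²*(60 - 132) = (1 + 4)²*(-72) = 5²*(-72) = 25*(-72) = -1800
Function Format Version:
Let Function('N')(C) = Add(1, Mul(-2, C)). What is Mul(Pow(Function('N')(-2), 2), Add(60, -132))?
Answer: -1800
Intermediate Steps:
Mul(Pow(Function('N')(-2), 2), Add(60, -132)) = Mul(Pow(Add(1, Mul(-2, -2)), 2), Add(60, -132)) = Mul(Pow(Add(1, 4), 2), -72) = Mul(Pow(5, 2), -72) = Mul(25, -72) = -1800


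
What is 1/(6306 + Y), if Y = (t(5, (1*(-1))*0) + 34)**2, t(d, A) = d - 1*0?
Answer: 1/7827 ≈ 0.00012776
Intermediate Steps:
t(d, A) = d (t(d, A) = d + 0 = d)
Y = 1521 (Y = (5 + 34)**2 = 39**2 = 1521)
1/(6306 + Y) = 1/(6306 + 1521) = 1/7827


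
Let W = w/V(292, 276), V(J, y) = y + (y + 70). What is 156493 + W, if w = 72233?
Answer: 97410879/622 ≈ 1.5661e+5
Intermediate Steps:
V(J, y) = 70 + 2*y (V(J, y) = y + (70 + y) = 70 + 2*y)
W = 72233/622 (W = 72233/(70 + 2*276) = 72233/(70 + 552) = 72233/622 ≈ 116.13)
156493 + W = 156493 + 72233/622 = 97410879/622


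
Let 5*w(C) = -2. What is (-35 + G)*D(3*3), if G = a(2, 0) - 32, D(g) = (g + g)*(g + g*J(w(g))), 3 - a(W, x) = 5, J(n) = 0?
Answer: -11178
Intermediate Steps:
w(C) = -⅖ (w(C) = (⅕)*(-2) = -⅖)
a(W, x) = -2 (a(W, x) = 3 - 1*5 = 3 - 5 = -2)
D(g) = 2*g² (D(g) = (g + g)*(g + g*0) = (2*g)*(g + 0) = (2*g)*g = 2*g²)
G = -34 (G = -2 - 32 = -34)
(-35 + G)*D(3*3) = (-35 - 34)*(2*(3*3)²) = -138*9² = -138*81 = -69*162 = -11178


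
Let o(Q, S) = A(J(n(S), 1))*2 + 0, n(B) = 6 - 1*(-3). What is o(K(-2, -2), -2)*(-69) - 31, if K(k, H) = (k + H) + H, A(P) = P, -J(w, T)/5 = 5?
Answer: 3419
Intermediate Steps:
n(B) = 9 (n(B) = 6 + 3 = 9)
J(w, T) = -25 (J(w, T) = -5*5 = -25)
K(k, H) = k + 2*H (K(k, H) = (H + k) + H = k + 2*H)
o(Q, S) = -50 (o(Q, S) = -25*2 + 0 = -50 + 0 = -50)
o(K(-2, -2), -2)*(-69) - 31 = -50*(-69) - 31 = 3450 - 31 = 3419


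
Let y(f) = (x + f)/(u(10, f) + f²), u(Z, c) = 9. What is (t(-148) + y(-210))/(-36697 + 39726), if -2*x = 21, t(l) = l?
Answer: -1450745/29690258 ≈ -0.048863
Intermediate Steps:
x = -21/2 (x = -½*21 = -21/2 ≈ -10.500)
y(f) = (-21/2 + f)/(9 + f²)
(t(-148) + y(-210))/(-36697 + 39726) = (-148 + (-21/2 - 210)/(9 + (-210)²))/(-36697 + 39726) = (-148 - 441/2/(9 + 44100))/3029 = (-148 - 441/2/44109)*(1/3029) = (-148 + (1/44109)*(-441/2))*(1/3029) = (-148 - 49/9802)*(1/3029) = -1450745/9802*1/3029 = -1450745/29690258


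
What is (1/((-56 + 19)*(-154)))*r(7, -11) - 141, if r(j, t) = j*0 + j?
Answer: -114773/814 ≈ -141.00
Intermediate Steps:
r(j, t) = j (r(j, t) = 0 + j = j)
(1/((-56 + 19)*(-154)))*r(7, -11) - 141 = (1/((-56 + 19)*(-154)))*7 - 141 = (-1/154/(-37))*7 - 141 = -1/37*(-1/154)*7 - 141 = (1/5698)*7 - 141 = 1/814 - 141 = -114773/814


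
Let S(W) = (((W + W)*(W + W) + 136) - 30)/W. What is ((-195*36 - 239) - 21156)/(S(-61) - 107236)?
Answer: 1733315/6556386 ≈ 0.26437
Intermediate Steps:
S(W) = (106 + 4*W**2)/W (S(W) = (((2*W)*(2*W) + 136) - 30)/W = ((4*W**2 + 136) - 30)/W = ((136 + 4*W**2) - 30)/W = (106 + 4*W**2)/W)
((-195*36 - 239) - 21156)/(S(-61) - 107236) = ((-195*36 - 239) - 21156)/((4*(-61) + 106/(-61)) - 107236) = ((-7020 - 239) - 21156)/((-244 + 106*(-1/61)) - 107236) = (-7259 - 21156)/((-244 - 106/61) - 107236) = -28415/(-14990/61 - 107236) = -28415/(-6556386/61) = -28415*(-61/6556386) = 1733315/6556386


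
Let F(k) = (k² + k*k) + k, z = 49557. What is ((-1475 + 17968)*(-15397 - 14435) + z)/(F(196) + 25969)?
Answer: -491969619/102997 ≈ -4776.5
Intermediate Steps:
F(k) = k + 2*k² (F(k) = (k² + k²) + k = 2*k² + k = k + 2*k²)
((-1475 + 17968)*(-15397 - 14435) + z)/(F(196) + 25969) = ((-1475 + 17968)*(-15397 - 14435) + 49557)/(196*(1 + 2*196) + 25969) = (16493*(-29832) + 49557)/(196*(1 + 392) + 25969) = (-492019176 + 49557)/(196*393 + 25969) = -491969619/(77028 + 25969) = -491969619/102997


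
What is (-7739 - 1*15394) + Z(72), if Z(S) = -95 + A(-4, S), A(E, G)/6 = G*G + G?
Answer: 8308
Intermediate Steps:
A(E, G) = 6*G + 6*G² (A(E, G) = 6*(G*G + G) = 6*(G² + G) = 6*(G + G²) = 6*G + 6*G²)
Z(S) = -95 + 6*S*(1 + S)
(-7739 - 1*15394) + Z(72) = (-7739 - 1*15394) + (-95 + 6*72*(1 + 72)) = (-7739 - 15394) + (-95 + 6*72*73) = -23133 + (-95 + 31536) = -23133 + 31441 = 8308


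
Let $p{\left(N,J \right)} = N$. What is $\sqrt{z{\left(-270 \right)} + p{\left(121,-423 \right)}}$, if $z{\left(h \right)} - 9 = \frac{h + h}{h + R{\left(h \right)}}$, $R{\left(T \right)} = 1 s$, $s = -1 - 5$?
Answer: $\frac{\sqrt{69805}}{23} \approx 11.487$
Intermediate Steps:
$s = -6$ ($s = -1 - 5 = -6$)
$R{\left(T \right)} = -6$ ($R{\left(T \right)} = 1 \left(-6\right) = -6$)
$z{\left(h \right)} = 9 + \frac{2 h}{-6 + h}$ ($z{\left(h \right)} = 9 + \frac{h + h}{h - 6} = 9 + \frac{2 h}{-6 + h}$)
$\sqrt{z{\left(-270 \right)} + p{\left(121,-423 \right)}} = \sqrt{\frac{-54 + 11 \left(-270\right)}{-6 - 270} + 121} = \sqrt{\frac{-54 - 2970}{-276} + 121} = \sqrt{\left(- \frac{1}{276}\right) \left(-3024\right) + 121} = \sqrt{\frac{252}{23} + 121} = \sqrt{\frac{3035}{23}} = \frac{\sqrt{69805}}{23}$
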